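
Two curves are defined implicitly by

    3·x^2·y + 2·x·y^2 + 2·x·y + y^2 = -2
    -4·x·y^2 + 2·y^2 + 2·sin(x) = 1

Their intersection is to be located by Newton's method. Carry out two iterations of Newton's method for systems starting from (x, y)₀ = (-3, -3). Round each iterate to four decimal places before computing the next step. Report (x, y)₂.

At (-3, -3): F = (-106.0000, 124.717760).
Jacobian J = [[6·x·y + 2·y^2 + 2·y, 3·x^2 + 4·x·y + 2·x + 2·y], [-4·y^2 + 2·cos(x), -8·x·y + 4·y]].
At the point, J = [[66.0000, 51.0000], [-37.979985, -84.0000]] (det J = -3607.020765).
Solving J·Δ = −F gives Δ = (0.7051, 1.1659).
Then the next iterate is (x, y)₁ = (-2.2949, -1.8341).
Round to (-2.2949, -1.8341) and repeat: F = (-30.635884, 35.109124), J = [[28.314102, 24.378002], [-14.780620, -41.009009]].
Δ = (0.5001, 0.6759), so (x, y)₂ = (-1.7948, -1.1582).

(-1.7948, -1.1582)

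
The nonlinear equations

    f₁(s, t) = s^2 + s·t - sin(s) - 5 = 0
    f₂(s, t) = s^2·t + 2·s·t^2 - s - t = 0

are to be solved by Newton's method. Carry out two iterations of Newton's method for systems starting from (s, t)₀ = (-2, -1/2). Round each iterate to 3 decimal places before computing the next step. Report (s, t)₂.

(-1.787, -0.464)

At (-2, -1/2): F = (0.90930, -0.500).
Jacobian J = [[2·s + t - cos(s), s], [2·s·t + 2·t^2 - 1, s^2 + 4·s·t - 1]].
At the point, J = [[-4.08385, -2.000], [1.500, 7.000]] (det J = -25.58697).
Solving J·Δ = −F gives Δ = (0.210, 0.026).
Then the next iterate is (s, t)₁ = (-1.790, -0.474).
Round to (-1.790, -0.474) and repeat: F = (0.02863, -0.05908), J = [[-3.83655, -1.790], [1.14627, 5.59794]].
Δ = (0.003, 0.010), so (s, t)₂ = (-1.787, -0.464).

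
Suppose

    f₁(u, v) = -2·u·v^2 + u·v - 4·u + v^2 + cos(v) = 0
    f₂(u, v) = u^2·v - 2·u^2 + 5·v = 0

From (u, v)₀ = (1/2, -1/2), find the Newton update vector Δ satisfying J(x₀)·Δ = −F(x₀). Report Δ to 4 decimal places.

At (1/2, -1/2): F = (-1.372417, -3.1250).
Jacobian J = [[-2·v^2 + v - 4, -4·u·v + u + 2·v - sin(v)], [2·u·v - 4·u, u^2 + 5]].
At the point, J = [[-5.0000, 0.979426], [-2.5000, 5.2500]] (det J = -23.801436).
Solving J·Δ = −F gives Δ = (-0.1741, 0.5123).

(-0.1741, 0.5123)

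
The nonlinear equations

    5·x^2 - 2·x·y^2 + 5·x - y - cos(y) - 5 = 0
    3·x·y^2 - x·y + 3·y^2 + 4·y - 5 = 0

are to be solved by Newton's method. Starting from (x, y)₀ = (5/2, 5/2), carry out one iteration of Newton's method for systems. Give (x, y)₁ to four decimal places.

At (5/2, 5/2): F = (5.801144, 64.3750).
Jacobian J = [[10·x - 2·y^2 + 5, -4·x·y + sin(y) - 1], [3·y^2 - y, 6·x·y - x + 6·y + 4]].
At the point, J = [[17.5000, -25.401528], [16.2500, 54.0000]] (det J = 1357.774828).
Solving J·Δ = −F gives Δ = (-1.4351, -0.7603).
Then the next iterate is (x, y)₁ = (1.0649, 1.7397).

(1.0649, 1.7397)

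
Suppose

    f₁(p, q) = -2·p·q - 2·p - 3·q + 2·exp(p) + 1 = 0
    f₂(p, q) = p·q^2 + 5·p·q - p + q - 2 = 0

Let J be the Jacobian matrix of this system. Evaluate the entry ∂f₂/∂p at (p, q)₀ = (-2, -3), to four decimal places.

-7.0000

∂f₂/∂p = q^2 + 5·q - 1.
At (-2, -3) this is -7.0000.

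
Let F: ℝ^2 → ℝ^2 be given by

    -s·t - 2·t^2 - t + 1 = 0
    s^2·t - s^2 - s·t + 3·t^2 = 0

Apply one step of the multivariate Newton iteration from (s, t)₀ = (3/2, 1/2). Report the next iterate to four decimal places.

(0.7759, 0.4138)

At (3/2, 1/2): F = (-0.7500, -1.1250).
Jacobian J = [[-t, -s - 4·t - 1], [2·s·t - 2·s - t, s^2 - s + 6·t]].
At the point, J = [[-0.5000, -4.5000], [-2.0000, 3.7500]] (det J = -10.8750).
Solving J·Δ = −F gives Δ = (-0.7241, -0.0862).
Then the next iterate is (s, t)₁ = (0.7759, 0.4138).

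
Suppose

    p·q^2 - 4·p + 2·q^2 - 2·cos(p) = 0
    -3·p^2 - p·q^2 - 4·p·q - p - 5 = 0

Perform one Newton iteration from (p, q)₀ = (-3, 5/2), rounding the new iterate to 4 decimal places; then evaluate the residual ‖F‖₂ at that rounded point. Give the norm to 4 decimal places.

113.6395

At (-3, 5/2): F = (7.729985, 19.7500).
Jacobian J = [[q^2 + 2·sin(p) - 4, 2·p·q + 4·q], [-6·p - q^2 - 4·q - 1, -2·p·q - 4·p]].
At the point, J = [[1.967760, -5.0000], [0.7500, 27.0000]] (det J = 56.879520).
Solving J·Δ = −F gives Δ = (-5.4055, -0.5813).
Then the next iterate is (p, q)₁ = (-8.4055, 1.9187).
Re-evaluating at (-8.4055, 1.9187): F = (11.088692, -113.097170), so ‖F‖₂ = 113.6395.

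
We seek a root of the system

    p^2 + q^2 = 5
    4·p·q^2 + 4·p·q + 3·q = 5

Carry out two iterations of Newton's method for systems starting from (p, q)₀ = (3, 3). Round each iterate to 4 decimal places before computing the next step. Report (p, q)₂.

(2.8108, 0.3538)

At (3, 3): F = (13.0000, 148.0000).
Jacobian J = [[2·p, 2·q], [4·q^2 + 4·q, 8·p·q + 4·p + 3]].
At the point, J = [[6.0000, 6.0000], [48.0000, 87.0000]] (det J = 234.0000).
Solving J·Δ = −F gives Δ = (-1.0385, -1.1282).
Then the next iterate is (p, q)₁ = (1.9615, 1.8718).
Round to (1.9615, 1.8718) and repeat: F = (2.351117, 42.791065), J = [[3.9230, 3.7436], [21.501741, 40.218286]].
Δ = (0.8493, -1.5180), so (p, q)₂ = (2.8108, 0.3538).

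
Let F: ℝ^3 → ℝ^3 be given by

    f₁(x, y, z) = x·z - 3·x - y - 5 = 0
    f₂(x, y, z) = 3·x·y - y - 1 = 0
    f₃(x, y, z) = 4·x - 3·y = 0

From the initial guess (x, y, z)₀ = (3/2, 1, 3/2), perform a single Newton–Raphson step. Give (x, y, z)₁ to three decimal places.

At (3/2, 1, 3/2): F = (-8.250, 2.500, 3.000).
Jacobian J = [[z - 3, -1, x], [3·y, 3·x - 1, 0], [4, -3, 0]].
At the point, J = [[-1.500, -1.000, 1.500], [3.000, 3.500, 0.000], [4.000, -3.000, 0.000]] (det J = -34.500).
Solving J·Δ = −F gives Δ = (-0.783, -0.043, 4.688).
Then the next iterate is (x, y, z)₁ = (0.717, 0.957, 6.188).

(0.717, 0.957, 6.188)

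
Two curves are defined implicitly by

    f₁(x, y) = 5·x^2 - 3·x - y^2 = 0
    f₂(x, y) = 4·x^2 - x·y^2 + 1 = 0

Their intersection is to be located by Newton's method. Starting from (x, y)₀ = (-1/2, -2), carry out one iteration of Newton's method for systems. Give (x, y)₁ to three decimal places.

(-0.219, -1.125)

At (-1/2, -2): F = (-1.250, 4.000).
Jacobian J = [[10·x - 3, -2·y], [8·x - y^2, -2·x·y]].
At the point, J = [[-8.000, 4.000], [-8.000, -2.000]] (det J = 48.000).
Solving J·Δ = −F gives Δ = (0.281, 0.875).
Then the next iterate is (x, y)₁ = (-0.219, -1.125).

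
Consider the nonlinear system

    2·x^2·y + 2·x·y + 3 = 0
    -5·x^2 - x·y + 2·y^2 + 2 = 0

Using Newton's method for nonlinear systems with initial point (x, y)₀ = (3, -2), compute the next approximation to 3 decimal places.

(1.785, -1.543)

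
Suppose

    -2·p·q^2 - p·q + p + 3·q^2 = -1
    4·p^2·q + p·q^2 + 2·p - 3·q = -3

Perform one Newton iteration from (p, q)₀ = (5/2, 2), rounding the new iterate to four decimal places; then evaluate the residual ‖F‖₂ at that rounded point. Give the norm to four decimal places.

12.6338

At (5/2, 2): F = (-9.5000, 62.0000).
Jacobian J = [[-2·q^2 - q + 1, -4·p·q - p + 6·q], [8·p·q + q^2 + 2, 4·p^2 + 2·p·q - 3]].
At the point, J = [[-9.0000, -10.5000], [46.0000, 32.0000]] (det J = 195.0000).
Solving J·Δ = −F gives Δ = (-1.7795, 0.6205).
Then the next iterate is (p, q)₁ = (0.7205, 2.6205).
Re-evaluating at (0.7205, 2.6205): F = (10.538114, 6.968607), so ‖F‖₂ = 12.6338.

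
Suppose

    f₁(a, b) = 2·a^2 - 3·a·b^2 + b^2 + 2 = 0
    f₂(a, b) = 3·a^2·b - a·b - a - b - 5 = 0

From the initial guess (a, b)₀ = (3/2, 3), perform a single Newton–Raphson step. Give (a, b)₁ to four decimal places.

(1.4365, 1.8730)

At (3/2, 3): F = (-25.0000, 6.2500).
Jacobian J = [[4·a - 3·b^2, -6·a·b + 2·b], [6·a·b - b - 1, 3·a^2 - a - 1]].
At the point, J = [[-21.0000, -21.0000], [23.0000, 4.2500]] (det J = 393.7500).
Solving J·Δ = −F gives Δ = (-0.0635, -1.1270).
Then the next iterate is (a, b)₁ = (1.4365, 1.8730).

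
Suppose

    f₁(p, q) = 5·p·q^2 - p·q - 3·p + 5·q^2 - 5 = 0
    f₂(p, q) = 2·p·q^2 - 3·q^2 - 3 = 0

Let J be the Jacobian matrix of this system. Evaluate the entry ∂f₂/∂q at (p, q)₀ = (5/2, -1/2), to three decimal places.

-2.000

∂f₂/∂q = 4·p·q - 6·q.
At (5/2, -1/2) this is -2.000.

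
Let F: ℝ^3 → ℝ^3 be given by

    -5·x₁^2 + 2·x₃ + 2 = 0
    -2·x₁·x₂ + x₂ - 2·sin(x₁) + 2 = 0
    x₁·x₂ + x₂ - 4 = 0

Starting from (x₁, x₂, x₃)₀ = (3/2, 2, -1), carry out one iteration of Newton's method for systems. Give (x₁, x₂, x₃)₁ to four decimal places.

(0.2429, 2.6057, -4.8036)

At (3/2, 2, -1): F = (-11.2500, -3.994990, 1.0000).
Jacobian J = [[-10·x₁, 0, 2], [-2·x₂ - 2·cos(x₁), -2·x₁ + 1, 0], [x₂, x₁ + 1, 0]].
At the point, J = [[-15.0000, 0.0000, 2.0000], [-4.141474, -2.0000, 0.0000], [2.0000, 2.5000, 0.0000]] (det J = -12.707372).
Solving J·Δ = −F gives Δ = (-1.2571, 0.6057, -3.8036).
Then the next iterate is (x₁, x₂, x₃)₁ = (0.2429, 2.6057, -4.8036).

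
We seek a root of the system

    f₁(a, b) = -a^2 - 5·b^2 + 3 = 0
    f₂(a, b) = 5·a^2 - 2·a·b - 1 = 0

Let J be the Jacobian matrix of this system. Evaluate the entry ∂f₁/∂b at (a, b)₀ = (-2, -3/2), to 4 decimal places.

15.0000

∂f₁/∂b = -10·b.
At (-2, -3/2) this is 15.0000.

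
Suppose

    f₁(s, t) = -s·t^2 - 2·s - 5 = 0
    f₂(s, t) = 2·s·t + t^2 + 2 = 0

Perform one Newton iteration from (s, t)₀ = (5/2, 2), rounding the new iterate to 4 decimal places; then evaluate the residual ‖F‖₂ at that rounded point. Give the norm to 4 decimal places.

At (5/2, 2): F = (-20.0000, 16.0000).
Jacobian J = [[-t^2 - 2, -2·s·t], [2·t, 2·s + 2·t]].
At the point, J = [[-6.0000, -10.0000], [4.0000, 9.0000]] (det J = -14.0000).
Solving J·Δ = −F gives Δ = (-1.4286, -1.1429).
Then the next iterate is (s, t)₁ = (1.0714, 0.8571).
Re-evaluating at (1.0714, 0.8571): F = (-7.929872, 4.571214), so ‖F‖₂ = 9.1531.

9.1531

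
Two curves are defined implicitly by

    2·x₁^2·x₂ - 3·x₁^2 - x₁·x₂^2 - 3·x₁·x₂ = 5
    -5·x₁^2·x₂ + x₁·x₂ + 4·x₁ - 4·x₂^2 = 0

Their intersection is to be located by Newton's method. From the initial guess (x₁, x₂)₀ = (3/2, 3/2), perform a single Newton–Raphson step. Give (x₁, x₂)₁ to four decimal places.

At (3/2, 3/2): F = (-15.1250, -17.6250).
Jacobian J = [[4·x₁·x₂ - 6·x₁ - x₂^2 - 3·x₂, 2·x₁^2 - 2·x₁·x₂ - 3·x₁], [-10·x₁·x₂ + x₂ + 4, -5·x₁^2 + x₁ - 8·x₂]].
At the point, J = [[-6.7500, -4.5000], [-17.0000, -21.7500]] (det J = 70.3125).
Solving J·Δ = −F gives Δ = (-3.5507, 1.9649).
Then the next iterate is (x₁, x₂)₁ = (-2.0507, 3.4649).

(-2.0507, 3.4649)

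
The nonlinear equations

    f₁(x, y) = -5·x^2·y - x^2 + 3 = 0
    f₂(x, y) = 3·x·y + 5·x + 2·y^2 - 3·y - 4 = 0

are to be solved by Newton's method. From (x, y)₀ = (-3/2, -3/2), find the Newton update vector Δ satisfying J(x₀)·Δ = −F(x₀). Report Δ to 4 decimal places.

(0.7071, 0.3410)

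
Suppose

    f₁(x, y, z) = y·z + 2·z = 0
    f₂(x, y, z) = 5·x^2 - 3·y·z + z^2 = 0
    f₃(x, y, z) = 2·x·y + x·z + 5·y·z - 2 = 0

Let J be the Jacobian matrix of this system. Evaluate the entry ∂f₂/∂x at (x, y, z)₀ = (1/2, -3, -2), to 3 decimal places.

∂f₂/∂x = 10·x.
At (1/2, -3, -2) this is 5.000.

5.000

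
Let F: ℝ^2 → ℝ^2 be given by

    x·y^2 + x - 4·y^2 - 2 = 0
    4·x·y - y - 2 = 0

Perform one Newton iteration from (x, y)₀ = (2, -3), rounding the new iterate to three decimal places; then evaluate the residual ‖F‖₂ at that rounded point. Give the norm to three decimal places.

6.554

At (2, -3): F = (-18.000, -23.000).
Jacobian J = [[y^2 + 1, 2·x·y - 8·y], [4·y, 4·x - 1]].
At the point, J = [[10.000, 12.000], [-12.000, 7.000]] (det J = 214.000).
Solving J·Δ = −F gives Δ = (-0.701, 2.084).
Then the next iterate is (x, y)₁ = (1.299, -0.916).
Re-evaluating at (1.299, -0.916): F = (-2.96729, -5.84354), so ‖F‖₂ = 6.554.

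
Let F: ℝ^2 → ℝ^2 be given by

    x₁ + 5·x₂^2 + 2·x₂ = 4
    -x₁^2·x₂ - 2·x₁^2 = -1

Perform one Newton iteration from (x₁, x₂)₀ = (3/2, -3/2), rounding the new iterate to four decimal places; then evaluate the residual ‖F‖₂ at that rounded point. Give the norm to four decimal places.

0.8555

At (3/2, -3/2): F = (5.7500, -0.1250).
Jacobian J = [[1, 10·x₂ + 2], [-2·x₁·x₂ - 4·x₁, -x₁^2]].
At the point, J = [[1.0000, -13.0000], [-1.5000, -2.2500]] (det J = -21.7500).
Solving J·Δ = −F gives Δ = (-0.6695, 0.3908).
Then the next iterate is (x₁, x₂)₁ = (0.8305, -1.1092).
Re-evaluating at (0.8305, -1.1092): F = (0.763723, 0.385588), so ‖F‖₂ = 0.8555.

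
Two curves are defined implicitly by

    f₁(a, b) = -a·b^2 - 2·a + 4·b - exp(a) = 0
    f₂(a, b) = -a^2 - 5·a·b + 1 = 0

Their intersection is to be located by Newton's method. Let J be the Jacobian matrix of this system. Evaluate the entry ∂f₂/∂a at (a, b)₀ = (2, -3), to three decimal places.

11.000

∂f₂/∂a = -2·a - 5·b.
At (2, -3) this is 11.000.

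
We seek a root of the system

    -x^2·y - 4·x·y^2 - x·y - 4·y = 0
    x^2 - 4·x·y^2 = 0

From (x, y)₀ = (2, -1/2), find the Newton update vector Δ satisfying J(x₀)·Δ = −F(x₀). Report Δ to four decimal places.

At (2, -1/2): F = (3.0000, 2.0000).
Jacobian J = [[-2·x·y - 4·y^2 - y, -x^2 - 8·x·y - x - 4], [2·x - 4·y^2, -8·x·y]].
At the point, J = [[1.5000, -2.0000], [3.0000, 8.0000]] (det J = 18.0000).
Solving J·Δ = −F gives Δ = (-1.5556, 0.3333).

(-1.5556, 0.3333)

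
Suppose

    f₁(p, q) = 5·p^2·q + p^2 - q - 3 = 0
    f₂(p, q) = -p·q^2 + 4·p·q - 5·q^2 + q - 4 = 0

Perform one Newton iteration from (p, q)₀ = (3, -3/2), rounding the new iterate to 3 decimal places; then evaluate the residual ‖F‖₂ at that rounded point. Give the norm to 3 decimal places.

15.909

At (3, -3/2): F = (-60.000, -41.500).
Jacobian J = [[10·p·q + 2·p, 5·p^2 - 1], [-q^2 + 4·q, -2·p·q + 4·p - 10·q + 1]].
At the point, J = [[-39.000, 44.000], [-8.250, 37.000]] (det J = -1080.000).
Solving J·Δ = −F gives Δ = (-0.365, 1.040).
Then the next iterate is (p, q)₁ = (2.635, -0.460).
Re-evaluating at (2.635, -0.460): F = (-11.56619, -10.92397), so ‖F‖₂ = 15.909.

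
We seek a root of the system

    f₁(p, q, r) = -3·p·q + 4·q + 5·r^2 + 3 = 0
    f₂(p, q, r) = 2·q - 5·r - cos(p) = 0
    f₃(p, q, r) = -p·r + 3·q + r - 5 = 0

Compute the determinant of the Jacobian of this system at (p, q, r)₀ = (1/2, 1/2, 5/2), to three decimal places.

167.608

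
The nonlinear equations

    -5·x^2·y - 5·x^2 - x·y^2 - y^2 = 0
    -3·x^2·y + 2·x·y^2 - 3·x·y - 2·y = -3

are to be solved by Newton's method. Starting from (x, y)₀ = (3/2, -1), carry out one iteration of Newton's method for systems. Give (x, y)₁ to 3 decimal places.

At (3/2, -1): F = (-2.500, 19.250).
Jacobian J = [[-10·x·y - 10·x - y^2, -5·x^2 - 2·x·y - 2·y], [-6·x·y + 2·y^2 - 3·y, -3·x^2 + 4·x·y - 3·x - 2]].
At the point, J = [[-1.000, -6.250], [14.000, -19.250]] (det J = 106.750).
Solving J·Δ = −F gives Δ = (-1.578, -0.148).
Then the next iterate is (x, y)₁ = (-0.078, -1.148).

(-0.078, -1.148)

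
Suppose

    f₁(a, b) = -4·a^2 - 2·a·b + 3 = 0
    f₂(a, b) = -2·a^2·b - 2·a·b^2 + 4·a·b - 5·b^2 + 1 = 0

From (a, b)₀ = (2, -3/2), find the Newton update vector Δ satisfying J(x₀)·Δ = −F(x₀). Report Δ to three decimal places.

At (2, -3/2): F = (-7.000, -19.250).
Jacobian J = [[-8·a - 2·b, -2·a], [-4·a·b - 2·b^2 + 4·b, -2·a^2 - 4·a·b + 4·a - 10·b]].
At the point, J = [[-13.000, -4.000], [1.500, 27.000]] (det J = -345.000).
Solving J·Δ = −F gives Δ = (-0.771, 0.756).

(-0.771, 0.756)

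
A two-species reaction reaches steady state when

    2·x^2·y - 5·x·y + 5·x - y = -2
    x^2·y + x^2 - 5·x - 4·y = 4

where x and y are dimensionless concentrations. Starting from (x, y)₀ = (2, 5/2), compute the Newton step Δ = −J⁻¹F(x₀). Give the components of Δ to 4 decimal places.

At (2, 5/2): F = (4.5000, -10.0000).
Jacobian J = [[4·x·y - 5·y + 5, 2·x^2 - 5·x - 1], [2·x·y + 2·x - 5, x^2 - 4]].
At the point, J = [[12.5000, -3.0000], [9.0000, 0.0000]] (det J = 27.0000).
Solving J·Δ = −F gives Δ = (1.1111, 6.1296).

(1.1111, 6.1296)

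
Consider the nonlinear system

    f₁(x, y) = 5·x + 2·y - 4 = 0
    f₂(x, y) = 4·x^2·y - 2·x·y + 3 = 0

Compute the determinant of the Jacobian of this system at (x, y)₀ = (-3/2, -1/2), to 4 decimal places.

46.0000

J = [[5, 2], [8·x·y - 2·y, 4·x^2 - 2·x]].
At the point, J = [[5.0000, 2.0000], [7.0000, 12.0000]].
det J = 46.0000.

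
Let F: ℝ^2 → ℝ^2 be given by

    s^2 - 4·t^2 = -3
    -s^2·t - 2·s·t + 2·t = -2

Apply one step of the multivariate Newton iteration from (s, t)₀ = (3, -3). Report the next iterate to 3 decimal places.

At (3, -3): F = (-24.000, 41.000).
Jacobian J = [[2·s, -8·t], [-2·s·t - 2·t, -s^2 - 2·s + 2]].
At the point, J = [[6.000, 24.000], [24.000, -13.000]] (det J = -654.000).
Solving J·Δ = −F gives Δ = (-1.028, 1.257).
Then the next iterate is (s, t)₁ = (1.972, -1.743).

(1.972, -1.743)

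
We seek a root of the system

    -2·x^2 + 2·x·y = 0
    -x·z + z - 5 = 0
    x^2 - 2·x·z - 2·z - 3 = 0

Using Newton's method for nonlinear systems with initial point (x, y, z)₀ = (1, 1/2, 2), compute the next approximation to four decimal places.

(-1.5000, -2.7500, 0.7500)

At (1, 1/2, 2): F = (-1.0000, -5.0000, -10.0000).
Jacobian J = [[-4·x + 2·y, 2·x, 0], [-z, 0, -x + 1], [2·x - 2·z, 0, -2·x - 2]].
At the point, J = [[-3.0000, 2.0000, 0.0000], [-2.0000, 0.0000, 0.0000], [-2.0000, 0.0000, -4.0000]] (det J = -16.0000).
Solving J·Δ = −F gives Δ = (-2.5000, -3.2500, -1.2500).
Then the next iterate is (x, y, z)₁ = (-1.5000, -2.7500, 0.7500).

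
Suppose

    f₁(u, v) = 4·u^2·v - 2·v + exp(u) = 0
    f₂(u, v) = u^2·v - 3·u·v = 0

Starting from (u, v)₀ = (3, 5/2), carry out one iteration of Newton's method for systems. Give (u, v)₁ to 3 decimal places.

At (3, 5/2): F = (105.08554, 0.000).
Jacobian J = [[8·u·v + exp(u), 4·u^2 - 2], [2·u·v - 3·v, u^2 - 3·u]].
At the point, J = [[80.08554, 34.000], [7.500, 0.000]] (det J = -255.000).
Solving J·Δ = −F gives Δ = (0.000, -3.091).
Then the next iterate is (u, v)₁ = (3.000, -0.591).

(3.000, -0.591)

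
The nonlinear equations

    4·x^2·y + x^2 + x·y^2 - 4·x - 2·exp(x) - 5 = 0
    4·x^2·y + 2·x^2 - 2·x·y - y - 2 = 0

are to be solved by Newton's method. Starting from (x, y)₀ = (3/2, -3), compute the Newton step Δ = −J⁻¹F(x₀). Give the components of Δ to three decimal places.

At (3/2, -3): F = (-31.21338, -12.500).
Jacobian J = [[8·x·y + 2·x + y^2 - 2·exp(x) - 4, 4·x^2 + 2·x·y], [8·x·y + 4·x - 2·y, 4·x^2 - 2·x - 1]].
At the point, J = [[-36.96338, 0.000], [-24.000, 5.000]] (det J = -184.81689).
Solving J·Δ = −F gives Δ = (-0.844, -1.553).

(-0.844, -1.553)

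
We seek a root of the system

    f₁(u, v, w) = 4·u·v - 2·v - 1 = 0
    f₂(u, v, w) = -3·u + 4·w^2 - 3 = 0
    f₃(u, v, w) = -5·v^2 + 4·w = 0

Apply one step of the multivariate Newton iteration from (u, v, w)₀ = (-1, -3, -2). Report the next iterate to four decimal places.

(-0.4074, -1.3519, -1.1111)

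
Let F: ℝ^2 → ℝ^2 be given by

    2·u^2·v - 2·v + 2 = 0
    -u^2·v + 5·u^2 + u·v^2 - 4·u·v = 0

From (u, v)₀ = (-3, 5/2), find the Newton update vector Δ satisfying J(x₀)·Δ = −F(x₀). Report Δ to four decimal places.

(1.5818, 0.3409)

At (-3, 5/2): F = (42.0000, 33.7500).
Jacobian J = [[4·u·v, 2·u^2 - 2], [-2·u·v + 10·u + v^2 - 4·v, -u^2 + 2·u·v - 4·u]].
At the point, J = [[-30.0000, 16.0000], [-18.7500, -12.0000]] (det J = 660.0000).
Solving J·Δ = −F gives Δ = (1.5818, 0.3409).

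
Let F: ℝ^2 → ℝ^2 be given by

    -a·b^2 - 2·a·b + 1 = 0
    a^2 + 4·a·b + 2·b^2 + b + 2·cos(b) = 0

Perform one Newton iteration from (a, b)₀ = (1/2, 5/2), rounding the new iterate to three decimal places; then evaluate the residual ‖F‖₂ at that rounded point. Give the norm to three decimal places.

5.903

At (1/2, 5/2): F = (-4.625, 18.64771).
Jacobian J = [[-b^2 - 2·b, -2·a·b - 2·a], [2·a + 4·b, 4·a + 4·b - 2·sin(b) + 1]].
At the point, J = [[-11.250, -3.500], [11.000, 11.80306]] (det J = -94.28438).
Solving J·Δ = −F gives Δ = (0.113, -1.685).
Then the next iterate is (a, b)₁ = (0.613, 0.815).
Re-evaluating at (0.613, 0.815): F = (-0.40636, 5.88934), so ‖F‖₂ = 5.903.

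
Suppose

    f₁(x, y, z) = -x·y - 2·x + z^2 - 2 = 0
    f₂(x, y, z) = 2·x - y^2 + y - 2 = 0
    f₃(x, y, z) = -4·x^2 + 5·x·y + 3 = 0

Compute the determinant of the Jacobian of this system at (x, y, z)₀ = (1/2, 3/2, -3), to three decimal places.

-72.000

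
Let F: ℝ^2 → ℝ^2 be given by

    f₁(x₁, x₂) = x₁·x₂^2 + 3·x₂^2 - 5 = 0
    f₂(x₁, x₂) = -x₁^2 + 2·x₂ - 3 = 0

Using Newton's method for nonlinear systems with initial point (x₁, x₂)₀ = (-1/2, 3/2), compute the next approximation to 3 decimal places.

At (-1/2, 3/2): F = (0.625, -0.250).
Jacobian J = [[x₂^2, 2·x₁·x₂ + 6·x₂], [-2·x₁, 2]].
At the point, J = [[2.250, 7.500], [1.000, 2.000]] (det J = -3.000).
Solving J·Δ = −F gives Δ = (1.042, -0.396).
Then the next iterate is (x₁, x₂)₁ = (0.542, 1.104).

(0.542, 1.104)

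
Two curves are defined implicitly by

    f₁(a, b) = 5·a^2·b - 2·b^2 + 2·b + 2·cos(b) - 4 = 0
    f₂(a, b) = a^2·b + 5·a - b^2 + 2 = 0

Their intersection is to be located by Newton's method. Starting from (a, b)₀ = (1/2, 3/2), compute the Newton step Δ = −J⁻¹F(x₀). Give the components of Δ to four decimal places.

At (1/2, 3/2): F = (-3.483526, 2.6250).
Jacobian J = [[10·a·b, 5·a^2 - 4·b - 2·sin(b) + 2], [2·a·b + 5, a^2 - 2·b]].
At the point, J = [[7.5000, -4.744990], [6.5000, -2.7500]] (det J = 10.217435).
Solving J·Δ = −F gives Δ = (-2.1566, -4.1430).

(-2.1566, -4.1430)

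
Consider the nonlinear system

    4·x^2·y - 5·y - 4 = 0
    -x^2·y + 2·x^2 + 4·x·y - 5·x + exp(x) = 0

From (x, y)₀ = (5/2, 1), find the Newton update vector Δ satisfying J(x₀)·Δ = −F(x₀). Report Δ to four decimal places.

At (5/2, 1): F = (16.0000, 15.932494).
Jacobian J = [[8·x·y, 4·x^2 - 5], [-2·x·y + 4·x + 4·y + exp(x) - 5, -x^2 + 4·x]].
At the point, J = [[20.0000, 20.0000], [16.182494, 3.7500]] (det J = -248.649879).
Solving J·Δ = −F gives Δ = (-1.0402, 0.2402).

(-1.0402, 0.2402)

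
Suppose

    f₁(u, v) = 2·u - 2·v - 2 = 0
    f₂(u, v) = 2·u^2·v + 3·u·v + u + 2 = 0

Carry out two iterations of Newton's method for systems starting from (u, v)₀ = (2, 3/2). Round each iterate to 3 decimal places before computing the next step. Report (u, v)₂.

(0.894, -0.106)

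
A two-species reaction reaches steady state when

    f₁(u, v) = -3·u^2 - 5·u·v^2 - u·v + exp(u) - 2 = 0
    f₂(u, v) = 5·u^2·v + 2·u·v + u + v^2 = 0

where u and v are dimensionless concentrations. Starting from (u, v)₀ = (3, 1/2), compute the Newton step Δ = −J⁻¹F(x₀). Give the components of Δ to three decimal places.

At (3, 1/2): F = (-14.16446, 28.750).
Jacobian J = [[-6·u - 5·v^2 - v + exp(u), -10·u·v - u], [10·u·v + 2·v + 1, 5·u^2 + 2·u + 2·v]].
At the point, J = [[0.33554, -18.000], [17.000, 52.000]] (det J = 323.44792).
Solving J·Δ = −F gives Δ = (0.677, -0.774).

(0.677, -0.774)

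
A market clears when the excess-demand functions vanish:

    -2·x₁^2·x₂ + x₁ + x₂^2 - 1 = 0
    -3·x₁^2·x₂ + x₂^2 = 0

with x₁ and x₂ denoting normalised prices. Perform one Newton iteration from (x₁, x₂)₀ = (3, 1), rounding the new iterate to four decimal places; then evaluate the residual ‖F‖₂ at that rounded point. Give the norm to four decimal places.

At (3, 1): F = (-15.0000, -26.0000).
Jacobian J = [[-4·x₁·x₂ + 1, -2·x₁^2 + 2·x₂], [-6·x₁·x₂, -3·x₁^2 + 2·x₂]].
At the point, J = [[-11.0000, -16.0000], [-18.0000, -25.0000]] (det J = -13.0000).
Solving J·Δ = −F gives Δ = (-3.1538, 1.2308).
Then the next iterate is (x₁, x₂)₁ = (-0.1538, 2.2308).
Re-evaluating at (-0.1538, 2.2308): F = (3.717132, 4.818164), so ‖F‖₂ = 6.0854.

6.0854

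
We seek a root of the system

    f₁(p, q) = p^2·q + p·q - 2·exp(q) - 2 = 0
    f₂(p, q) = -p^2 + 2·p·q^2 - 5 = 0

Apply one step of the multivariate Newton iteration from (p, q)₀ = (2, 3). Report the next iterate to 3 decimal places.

At (2, 3): F = (-24.17107, 27.000).
Jacobian J = [[2·p·q + q, p^2 + p - 2·exp(q)], [-2·p + 2·q^2, 4·p·q]].
At the point, J = [[15.000, -34.17107], [14.000, 24.000]] (det J = 838.39503).
Solving J·Δ = −F gives Δ = (-0.409, -0.887).
Then the next iterate is (p, q)₁ = (1.591, 2.113).

(1.591, 2.113)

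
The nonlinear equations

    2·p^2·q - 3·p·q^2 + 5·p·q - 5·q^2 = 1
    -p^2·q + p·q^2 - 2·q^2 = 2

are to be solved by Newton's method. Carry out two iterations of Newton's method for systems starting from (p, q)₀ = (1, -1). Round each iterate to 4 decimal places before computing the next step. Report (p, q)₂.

(15.3239, 1.3974)

At (1, -1): F = (-16.0000, -2.0000).
Jacobian J = [[4·p·q - 3·q^2 + 5·q, 2·p^2 - 6·p·q + 5·p - 10·q], [-2·p·q + q^2, -p^2 + 2·p·q - 4·q]].
At the point, J = [[-12.0000, 23.0000], [3.0000, 1.0000]] (det J = -81.0000).
Solving J·Δ = −F gives Δ = (0.3704, 0.8889).
Then the next iterate is (p, q)₁ = (1.3704, -0.1111).
Round to (1.3704, -0.1111) and repeat: F = (-2.291009, -1.799126), J = [[-1.201535, 12.632501], [0.316846, -1.738099]].
Δ = (13.9535, 1.5085), so (p, q)₂ = (15.3239, 1.3974).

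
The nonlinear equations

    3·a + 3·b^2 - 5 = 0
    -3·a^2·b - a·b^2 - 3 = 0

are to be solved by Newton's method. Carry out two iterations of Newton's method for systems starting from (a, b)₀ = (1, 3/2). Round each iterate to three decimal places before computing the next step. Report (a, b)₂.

At (1, 3/2): F = (4.750, -9.750).
Jacobian J = [[3, 6·b], [-6·a·b - b^2, -3·a^2 - 2·a·b]].
At the point, J = [[3.000, 9.000], [-11.250, -6.000]] (det J = 83.250).
Solving J·Δ = −F gives Δ = (-0.712, -0.291).
Then the next iterate is (a, b)₁ = (0.288, 1.209).
Round to (0.288, 1.209) and repeat: F = (0.24904, -3.72180), J = [[3.000, 7.254], [-3.55083, -0.94522]].
Δ = (-1.168, 0.449), so (a, b)₂ = (-0.880, 1.658).

(-0.880, 1.658)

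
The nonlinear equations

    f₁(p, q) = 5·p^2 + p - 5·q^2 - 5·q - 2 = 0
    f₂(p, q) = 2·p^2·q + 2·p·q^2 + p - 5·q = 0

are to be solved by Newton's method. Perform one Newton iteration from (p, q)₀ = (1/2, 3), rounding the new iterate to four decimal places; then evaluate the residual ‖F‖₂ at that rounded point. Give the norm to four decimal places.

13.8173

At (1/2, 3): F = (-60.2500, -4.0000).
Jacobian J = [[10·p + 1, -10·q - 5], [4·p·q + 2·q^2 + 1, 2·p^2 + 4·p·q - 5]].
At the point, J = [[6.0000, -35.0000], [25.0000, 1.5000]] (det J = 884.0000).
Solving J·Δ = −F gives Δ = (0.2606, -1.6768).
Then the next iterate is (p, q)₁ = (0.7606, 1.3232).
Re-evaluating at (0.7606, 1.3232): F = (-13.717129, -1.661019), so ‖F‖₂ = 13.8173.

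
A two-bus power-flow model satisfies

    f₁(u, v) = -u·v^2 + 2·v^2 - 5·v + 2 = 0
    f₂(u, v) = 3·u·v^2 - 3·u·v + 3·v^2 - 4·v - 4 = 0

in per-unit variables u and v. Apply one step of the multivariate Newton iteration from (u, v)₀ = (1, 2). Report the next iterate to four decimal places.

At (1, 2): F = (-4.0000, 6.0000).
Jacobian J = [[-v^2, -2·u·v + 4·v - 5], [3·v^2 - 3·v, 6·u·v - 3·u + 6·v - 4]].
At the point, J = [[-4.0000, -1.0000], [6.0000, 17.0000]] (det J = -62.0000).
Solving J·Δ = −F gives Δ = (-1.0000, 0.0000).
Then the next iterate is (u, v)₁ = (0.0000, 2.0000).

(0.0000, 2.0000)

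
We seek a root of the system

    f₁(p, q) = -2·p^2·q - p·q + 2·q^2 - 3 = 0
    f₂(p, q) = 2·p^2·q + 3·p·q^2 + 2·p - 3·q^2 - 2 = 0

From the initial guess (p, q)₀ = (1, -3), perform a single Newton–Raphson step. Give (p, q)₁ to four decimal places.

(1.1474, -1.2526)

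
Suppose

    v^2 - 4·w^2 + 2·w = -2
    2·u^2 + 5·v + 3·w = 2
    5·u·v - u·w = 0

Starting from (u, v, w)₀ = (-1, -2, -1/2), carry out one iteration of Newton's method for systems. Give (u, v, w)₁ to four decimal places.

At (-1, -2, -1/2): F = (4.0000, -11.5000, 9.5000).
Jacobian J = [[0, 2·v, -8·w + 2], [4·u, 5, 3], [5·v - w, 5·u, -u]].
At the point, J = [[0.0000, -4.0000, 6.0000], [-4.0000, 5.0000, 3.0000], [-9.5000, -5.0000, 1.0000]] (det J = 503.0000).
Solving J·Δ = −F gives Δ = (0.0398, 1.9513, 0.6342).
Then the next iterate is (u, v, w)₁ = (-0.9602, -0.0487, 0.1342).

(-0.9602, -0.0487, 0.1342)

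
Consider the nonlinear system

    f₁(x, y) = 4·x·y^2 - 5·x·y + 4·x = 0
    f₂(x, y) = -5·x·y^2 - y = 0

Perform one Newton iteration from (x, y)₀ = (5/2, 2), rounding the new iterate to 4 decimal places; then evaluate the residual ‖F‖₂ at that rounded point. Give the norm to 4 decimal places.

At (5/2, 2): F = (25.0000, -52.0000).
Jacobian J = [[4·y^2 - 5·y + 4, 8·x·y - 5·x], [-5·y^2, -10·x·y - 1]].
At the point, J = [[10.0000, 27.5000], [-20.0000, -51.0000]] (det J = 40.0000).
Solving J·Δ = −F gives Δ = (-3.8750, 0.5000).
Then the next iterate is (x, y)₁ = (-1.3750, 2.5000).
Re-evaluating at (-1.3750, 2.5000): F = (-22.6875, 40.468750), so ‖F‖₂ = 46.3944.

46.3944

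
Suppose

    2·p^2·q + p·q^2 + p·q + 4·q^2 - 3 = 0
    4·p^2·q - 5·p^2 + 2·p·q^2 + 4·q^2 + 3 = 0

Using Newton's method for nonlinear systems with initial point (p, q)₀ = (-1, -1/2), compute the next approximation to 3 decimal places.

(-0.615, -1.538)

At (-1, -1/2): F = (-2.750, -3.500).
Jacobian J = [[4·p·q + q^2 + q, 2·p^2 + 2·p·q + p + 8·q], [8·p·q - 10·p + 2·q^2, 4·p^2 + 4·p·q + 8·q]].
At the point, J = [[1.750, -2.000], [14.500, 2.000]] (det J = 32.500).
Solving J·Δ = −F gives Δ = (0.385, -1.038).
Then the next iterate is (p, q)₁ = (-0.615, -1.538).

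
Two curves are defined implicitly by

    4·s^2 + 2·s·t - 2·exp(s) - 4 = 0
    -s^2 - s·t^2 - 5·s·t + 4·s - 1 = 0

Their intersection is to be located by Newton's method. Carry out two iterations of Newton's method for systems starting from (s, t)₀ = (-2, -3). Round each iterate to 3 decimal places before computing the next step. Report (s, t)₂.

At (-2, -3): F = (23.72933, -25.000).
Jacobian J = [[8·s + 2·t - 2·exp(s), 2·s], [-2·s - t^2 - 5·t + 4, -2·s·t - 5·s]].
At the point, J = [[-22.27067, -4.000], [14.000, -2.000]] (det J = 100.54134).
Solving J·Δ = −F gives Δ = (1.467, -2.233).
Then the next iterate is (s, t)₁ = (-0.533, -5.233).
Round to (-0.533, -5.233) and repeat: F = (1.54105, -2.76621), J = [[-15.90368, -1.066], [3.84671, -2.91338]].
Δ = (0.147, -0.755), so (s, t)₂ = (-0.386, -5.988).

(-0.386, -5.988)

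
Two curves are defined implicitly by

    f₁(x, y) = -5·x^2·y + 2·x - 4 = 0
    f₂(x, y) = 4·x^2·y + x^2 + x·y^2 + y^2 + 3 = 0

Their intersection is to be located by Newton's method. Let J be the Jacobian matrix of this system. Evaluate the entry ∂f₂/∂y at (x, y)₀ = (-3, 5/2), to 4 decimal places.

26.0000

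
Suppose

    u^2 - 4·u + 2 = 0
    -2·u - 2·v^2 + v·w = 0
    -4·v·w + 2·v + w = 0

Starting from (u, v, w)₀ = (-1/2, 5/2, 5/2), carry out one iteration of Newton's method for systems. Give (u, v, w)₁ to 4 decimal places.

(0.3500, 1.2851, 1.6354)

At (-1/2, 5/2, 5/2): F = (4.2500, -5.2500, -17.5000).
Jacobian J = [[2·u - 4, 0, 0], [-2, -4·v + w, v], [0, -4·w + 2, -4·v + 1]].
At the point, J = [[-5.0000, 0.0000, 0.0000], [-2.0000, -7.5000, 2.5000], [0.0000, -8.0000, -9.0000]] (det J = -437.5000).
Solving J·Δ = −F gives Δ = (0.8500, -1.2149, -0.8646).
Then the next iterate is (u, v, w)₁ = (0.3500, 1.2851, 1.6354).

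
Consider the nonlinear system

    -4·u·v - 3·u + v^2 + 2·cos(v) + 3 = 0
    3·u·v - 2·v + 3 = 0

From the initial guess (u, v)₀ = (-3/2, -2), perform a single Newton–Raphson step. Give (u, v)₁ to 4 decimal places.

(-6.9688, 5.5097)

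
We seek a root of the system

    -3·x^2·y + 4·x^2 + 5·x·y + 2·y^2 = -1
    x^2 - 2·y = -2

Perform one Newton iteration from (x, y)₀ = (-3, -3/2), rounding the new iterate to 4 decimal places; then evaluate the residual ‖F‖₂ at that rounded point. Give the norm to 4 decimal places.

20.9331

At (-3, -3/2): F = (104.5000, 14.0000).
Jacobian J = [[-6·x·y + 8·x + 5·y, -3·x^2 + 5·x + 4·y], [2·x, -2]].
At the point, J = [[-58.5000, -48.0000], [-6.0000, -2.0000]] (det J = -171.0000).
Solving J·Δ = −F gives Δ = (2.7076, -1.1228).
Then the next iterate is (x, y)₁ = (-0.2924, -2.6228).
Re-evaluating at (-0.2924, -2.6228): F = (19.607415, 7.331098), so ‖F‖₂ = 20.9331.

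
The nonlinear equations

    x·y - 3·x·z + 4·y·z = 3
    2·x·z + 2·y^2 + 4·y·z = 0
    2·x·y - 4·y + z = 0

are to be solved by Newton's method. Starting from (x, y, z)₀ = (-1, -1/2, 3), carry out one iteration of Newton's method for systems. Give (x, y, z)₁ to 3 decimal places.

At (-1, -1/2, 3): F = (0.500, -11.500, 6.000).
Jacobian J = [[y - 3·z, x + 4·z, -3·x + 4·y], [2·z, 4·y + 4·z, 2·x + 4·y], [2·y, 2·x - 4, 1]].
At the point, J = [[-9.500, 11.000, 1.000], [6.000, 10.000, -4.000], [-1.000, -6.000, 1.000]] (det J = 85.000).
Solving J·Δ = −F gives Δ = (1.594, 1.121, 2.318).
Then the next iterate is (x, y, z)₁ = (0.594, 0.621, 5.318).

(0.594, 0.621, 5.318)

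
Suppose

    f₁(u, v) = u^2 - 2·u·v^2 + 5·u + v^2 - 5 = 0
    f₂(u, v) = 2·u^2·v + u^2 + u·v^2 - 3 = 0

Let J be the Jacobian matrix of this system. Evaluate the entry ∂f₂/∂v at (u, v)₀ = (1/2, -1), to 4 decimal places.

∂f₂/∂v = 2·u^2 + 2·u·v.
At (1/2, -1) this is -0.5000.

-0.5000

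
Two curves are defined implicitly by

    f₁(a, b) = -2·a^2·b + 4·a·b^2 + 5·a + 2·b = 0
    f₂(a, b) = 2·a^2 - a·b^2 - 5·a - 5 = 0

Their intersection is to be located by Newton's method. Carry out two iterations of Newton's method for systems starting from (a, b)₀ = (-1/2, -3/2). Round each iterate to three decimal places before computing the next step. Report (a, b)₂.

At (-1/2, -3/2): F = (-9.250, -0.875).
Jacobian J = [[-4·a·b + 4·b^2 + 5, -2·a^2 + 8·a·b + 2], [4·a - b^2 - 5, -2·a·b]].
At the point, J = [[11.000, 7.500], [-9.250, -1.500]] (det J = 52.875).
Solving J·Δ = −F gives Δ = (-0.387, 1.800).
Then the next iterate is (a, b)₁ = (-0.887, 0.300).
Round to (-0.887, 0.300) and repeat: F = (-4.62638, 1.08837), J = [[6.42440, -1.70234], [-8.638, 0.53220]].
Δ = (-0.054, -2.921), so (a, b)₂ = (-0.941, -2.621).

(-0.941, -2.621)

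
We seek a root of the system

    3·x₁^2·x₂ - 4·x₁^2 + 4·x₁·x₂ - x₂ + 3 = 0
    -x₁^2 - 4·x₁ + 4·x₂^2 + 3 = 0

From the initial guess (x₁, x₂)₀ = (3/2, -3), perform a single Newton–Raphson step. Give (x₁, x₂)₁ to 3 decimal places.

At (3/2, -3): F = (-41.250, 30.750).
Jacobian J = [[6·x₁·x₂ - 8·x₁ + 4·x₂, 3·x₁^2 + 4·x₁ - 1], [-2·x₁ - 4, 8·x₂]].
At the point, J = [[-51.000, 11.750], [-7.000, -24.000]] (det J = 1306.250).
Solving J·Δ = −F gives Δ = (-0.481, 1.422).
Then the next iterate is (x₁, x₂)₁ = (1.019, -1.578).

(1.019, -1.578)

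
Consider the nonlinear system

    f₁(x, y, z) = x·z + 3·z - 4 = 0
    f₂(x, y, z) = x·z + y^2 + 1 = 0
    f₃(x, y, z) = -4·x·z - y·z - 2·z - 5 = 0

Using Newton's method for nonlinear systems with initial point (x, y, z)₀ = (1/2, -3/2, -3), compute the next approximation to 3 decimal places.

(1.054, -0.701, 1.618)

At (1/2, -3/2, -3): F = (-14.500, 1.750, 2.500).
Jacobian J = [[z, 0, x + 3], [z, 2·y, x], [-4·z, -z, -4·x - y - 2]].
At the point, J = [[-3.000, 0.000, 3.500], [-3.000, -3.000, 0.500], [12.000, 3.000, -2.500]] (det J = 76.500).
Solving J·Δ = −F gives Δ = (0.554, 0.799, 4.618).
Then the next iterate is (x, y, z)₁ = (1.054, -0.701, 1.618).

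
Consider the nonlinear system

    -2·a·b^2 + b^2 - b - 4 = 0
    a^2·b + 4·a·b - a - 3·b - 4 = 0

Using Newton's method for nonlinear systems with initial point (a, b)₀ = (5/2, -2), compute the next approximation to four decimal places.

(1.0670, -1.5642)

At (5/2, -2): F = (-18.0000, -33.0000).
Jacobian J = [[-2·b^2, -4·a·b + 2·b - 1], [2·a·b + 4·b - 1, a^2 + 4·a - 3]].
At the point, J = [[-8.0000, 15.0000], [-19.0000, 13.2500]] (det J = 179.0000).
Solving J·Δ = −F gives Δ = (-1.4330, 0.4358).
Then the next iterate is (a, b)₁ = (1.0670, -1.5642).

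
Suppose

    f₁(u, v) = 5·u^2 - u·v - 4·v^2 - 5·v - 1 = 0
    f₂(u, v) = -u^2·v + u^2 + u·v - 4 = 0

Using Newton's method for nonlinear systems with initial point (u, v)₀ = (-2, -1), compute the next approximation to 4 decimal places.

(-1.1321, -1.3019)

At (-2, -1): F = (18.0000, 6.0000).
Jacobian J = [[10·u - v, -u - 8·v - 5], [-2·u·v + 2·u + v, -u^2 + u]].
At the point, J = [[-19.0000, 5.0000], [-9.0000, -6.0000]] (det J = 159.0000).
Solving J·Δ = −F gives Δ = (0.8679, -0.3019).
Then the next iterate is (u, v)₁ = (-1.1321, -1.3019).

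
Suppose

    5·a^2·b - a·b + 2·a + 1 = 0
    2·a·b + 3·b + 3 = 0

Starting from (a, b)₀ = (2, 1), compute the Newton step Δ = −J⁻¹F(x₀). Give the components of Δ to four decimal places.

At (2, 1): F = (23.0000, 10.0000).
Jacobian J = [[10·a·b - b + 2, 5·a^2 - a], [2·b, 2·a + 3]].
At the point, J = [[21.0000, 18.0000], [2.0000, 7.0000]] (det J = 111.0000).
Solving J·Δ = −F gives Δ = (0.1712, -1.4775).

(0.1712, -1.4775)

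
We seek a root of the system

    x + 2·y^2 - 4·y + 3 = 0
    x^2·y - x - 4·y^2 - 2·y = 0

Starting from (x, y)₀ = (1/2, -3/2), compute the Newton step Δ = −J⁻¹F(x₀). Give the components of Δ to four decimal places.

(5.0678, 1.9068)

At (1/2, -3/2): F = (14.0000, -6.8750).
Jacobian J = [[1, 4·y - 4], [2·x·y - 1, x^2 - 8·y - 2]].
At the point, J = [[1.0000, -10.0000], [-2.5000, 10.2500]] (det J = -14.7500).
Solving J·Δ = −F gives Δ = (5.0678, 1.9068).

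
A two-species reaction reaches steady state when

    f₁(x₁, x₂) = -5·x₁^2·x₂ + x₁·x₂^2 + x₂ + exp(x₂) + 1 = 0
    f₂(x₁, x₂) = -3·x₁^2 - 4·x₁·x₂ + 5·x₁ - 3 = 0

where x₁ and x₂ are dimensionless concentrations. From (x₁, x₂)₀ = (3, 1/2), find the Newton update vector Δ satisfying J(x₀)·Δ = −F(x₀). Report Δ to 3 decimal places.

(-1.459, 0.074)

At (3, 1/2): F = (-18.60128, -21.000).
Jacobian J = [[-10·x₁·x₂ + x₂^2, -5·x₁^2 + 2·x₁·x₂ + exp(x₂) + 1], [-6·x₁ - 4·x₂ + 5, -4·x₁]].
At the point, J = [[-14.750, -39.35128], [-15.000, -12.000]] (det J = -413.26918).
Solving J·Δ = −F gives Δ = (-1.459, 0.074).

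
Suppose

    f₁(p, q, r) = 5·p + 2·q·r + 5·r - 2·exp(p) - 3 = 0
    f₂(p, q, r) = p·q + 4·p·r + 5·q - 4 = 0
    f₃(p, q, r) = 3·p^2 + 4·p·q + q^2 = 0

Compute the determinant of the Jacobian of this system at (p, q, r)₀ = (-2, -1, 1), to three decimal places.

-68.346

J = [[-2·exp(p) + 5, 2·r, 2·q + 5], [q + 4·r, p + 5, 4·p], [6·p + 4·q, 4·p + 2·q, 0]].
At the point, J = [[4.72933, 2.000, 3.000], [3.000, 3.000, -8.000], [-16.000, -10.000, 0.000]].
det J = -68.346.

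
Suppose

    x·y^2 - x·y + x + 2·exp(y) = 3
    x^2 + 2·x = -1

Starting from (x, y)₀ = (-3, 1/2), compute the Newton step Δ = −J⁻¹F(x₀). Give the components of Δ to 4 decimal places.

(1.0000, 0.3647)

At (-3, 1/2): F = (-1.952557, 4.0000).
Jacobian J = [[y^2 - y + 1, 2·x·y - x + 2·exp(y)], [2·x + 2, 0]].
At the point, J = [[0.7500, 3.297443], [-4.0000, 0.0000]] (det J = 13.189770).
Solving J·Δ = −F gives Δ = (1.0000, 0.3647).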